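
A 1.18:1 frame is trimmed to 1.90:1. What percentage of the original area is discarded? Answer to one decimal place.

1.90:1 is wider than 1.18:1, so the crop keeps the full width and trims the height.
(1.180)/(1.900) ≈ 0.621 of the area survives, leaving 37.89% discarded.

37.9%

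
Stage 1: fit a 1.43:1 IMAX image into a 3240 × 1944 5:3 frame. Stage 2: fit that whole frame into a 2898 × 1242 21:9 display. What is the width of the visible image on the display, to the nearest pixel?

1776 px

First fit — 1.43:1 IMAX into 3240×1944 spans the height: 2779.92 × 1944.00.
The 5:3 canvas is height-limited in 2898×1242, giving 2070.00 × 1242.00; scale factor 0.6389.
The image scales with it: width 2779.92 × 0.6389 ≈ 1776.06.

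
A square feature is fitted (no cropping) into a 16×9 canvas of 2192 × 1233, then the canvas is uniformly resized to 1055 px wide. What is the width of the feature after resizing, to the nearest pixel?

593 px

Fitted into 2192×1233, the feature spans the height; its width is 1233 × 1/1 ≈ 1233.00 px.
Scaling 2192 → 1055 is ×0.4813, so the width becomes 1233.00 × 0.4813 ≈ 593.44 px.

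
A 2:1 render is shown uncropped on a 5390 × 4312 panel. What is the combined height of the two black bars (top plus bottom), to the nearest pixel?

2:1 is wider than 5:4, so it spans the full width.
That makes the image 2695.00 px tall (5390 × 1/2).
Leftover height: 4312 − 2695.00 = 1617.00 px.

1617 px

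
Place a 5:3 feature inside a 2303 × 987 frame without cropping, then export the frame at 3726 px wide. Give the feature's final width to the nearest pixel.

2661 px

In the 2303×987 frame the feature fills the height: width = 987 × 5/3 ≈ 1645.00 px.
Resizing to 3726 px wide multiplies everything by 1.6179: 1645.00 → 2661.43 px.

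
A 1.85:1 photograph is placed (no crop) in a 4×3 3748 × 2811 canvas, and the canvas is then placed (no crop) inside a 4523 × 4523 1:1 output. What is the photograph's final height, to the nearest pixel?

First fit — 1.85:1 into 3748×2811 spans the width: 3748.00 × 2025.95.
The 4×3 canvas is width-limited in 4523×4523, giving 4523.00 × 3392.25; scale factor 1.2068.
So the photograph's height is 2025.95 × 1.2068 ≈ 2444.86.

2445 px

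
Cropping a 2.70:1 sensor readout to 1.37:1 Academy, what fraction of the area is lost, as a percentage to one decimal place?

49.3%

The height stays; only width is cut (since 1.37:1 Academy is narrower than 2.70:1).
Fraction kept = (1.370)/(2.700) ≈ 50.74%, so 49.26% is lost.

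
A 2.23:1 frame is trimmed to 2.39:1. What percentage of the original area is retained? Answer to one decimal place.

Going from 2.23:1 to 2.39:1 means cutting height while keeping width.
Area ratio = (2.230)/(2.390) = 93.31% retained.

93.3%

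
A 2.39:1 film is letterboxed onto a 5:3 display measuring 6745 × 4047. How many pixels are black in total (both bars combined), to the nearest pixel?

8261440 pixels

2.39:1 (2.390) > 5:3 (1.667), so the film fills the width.
The film is 6745 / 2.390 ≈ 2822.1757 px tall.
Black = 4047 − 2822.1757 = 1224.8243 px.
Bar area = 1224.8243 × 6745 ≈ 8261440 px.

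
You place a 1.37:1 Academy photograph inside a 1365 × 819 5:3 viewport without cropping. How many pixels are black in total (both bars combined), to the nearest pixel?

1.37:1 Academy (1.370) < 5:3 (1.667), so the photograph fills the height.
The photograph is 819 × 1.370 ≈ 1122.0300 px wide.
Leftover width: 1365 − 1122.0300 = 242.9700 px.
That's 242.9700 × 819 ≈ 198992 black pixels.

198992 pixels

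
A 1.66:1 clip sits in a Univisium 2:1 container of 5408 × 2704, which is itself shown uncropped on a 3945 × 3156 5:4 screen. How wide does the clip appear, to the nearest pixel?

First fit — 1.66:1 into 5408×2704 spans the height: 4488.64 × 2704.00.
The Univisium 2:1 canvas is width-limited in 3945×3156, giving 3945.00 × 1972.50; scale factor 0.7295.
So the clip's width is 4488.64 × 0.7295 ≈ 3274.35.

3274 px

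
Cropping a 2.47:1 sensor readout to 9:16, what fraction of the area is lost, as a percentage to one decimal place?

Going from 2.47:1 to 9:16 means cutting width while keeping height.
Area ratio = (0.562)/(2.470) = 22.77%; the remaining 77.23% is cropped out.

77.2%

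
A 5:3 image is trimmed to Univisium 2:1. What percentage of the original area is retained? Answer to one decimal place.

Univisium 2:1 is wider than 5:3, so the crop keeps the full width and trims the height.
(1.667)/(2.000) ≈ 0.833 of the area survives.

83.3%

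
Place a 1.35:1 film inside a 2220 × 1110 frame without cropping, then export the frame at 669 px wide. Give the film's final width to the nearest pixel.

In the 2220×1110 frame the film fills the height: width = 1110 × 1.350 ≈ 1498.50 px.
The frame scales by 669/2220 = 0.3014; 1498.50 × 0.3014 ≈ 451.57 px.

452 px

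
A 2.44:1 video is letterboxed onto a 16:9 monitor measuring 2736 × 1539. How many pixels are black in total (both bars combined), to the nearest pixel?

Since 2.440 > 1.778, the video is width-limited.
The video is 2736 / 2.440 ≈ 1121.3115 px tall.
Black = 1539 − 1121.3115 = 417.6885 px.
That's 417.6885 × 2736 ≈ 1142796 black pixels.

1142796 pixels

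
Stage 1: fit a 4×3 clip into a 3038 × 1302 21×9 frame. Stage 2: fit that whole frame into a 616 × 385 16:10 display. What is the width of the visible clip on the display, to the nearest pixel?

352 px

First fit — 4×3 into 3038×1302 spans the height: 1736.00 × 1302.00.
The 21×9 canvas is width-limited in 616×385, giving 616.00 × 264.00; scale factor 0.2028.
The clip scales with it: width 1736.00 × 0.2028 ≈ 352.00.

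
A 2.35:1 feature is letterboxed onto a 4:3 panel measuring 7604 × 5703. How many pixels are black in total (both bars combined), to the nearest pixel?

18761009 pixels

2.35:1 is wider than 4:3, so it spans the full width.
The feature is 7604 / 2.350 ≈ 3235.7447 px tall.
5703 − 3235.7447 = 2467.2553 px of bars.
Across the 7604-px span: 2467.2553 × 7604 ≈ 18761009 px.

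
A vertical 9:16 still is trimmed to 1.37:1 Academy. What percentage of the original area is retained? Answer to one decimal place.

Going from vertical 9:16 to 1.37:1 Academy means cutting height while keeping width.
(0.562)/(1.370) ≈ 0.411 of the area survives.

41.1%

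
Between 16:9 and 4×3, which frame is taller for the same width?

4×3

16:9 = 1.778 and 4×3 = 1.333; 1.778 > 1.333. The smaller width-to-height ratio is the taller frame.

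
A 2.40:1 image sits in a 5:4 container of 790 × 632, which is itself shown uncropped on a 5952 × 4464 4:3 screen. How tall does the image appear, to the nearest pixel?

2325 px

2.40:1 in 790×632: fills the width, so the image is 790.00 × 329.17.
The 5:4 canvas is height-limited in 5952×4464, giving 5580.00 × 4464.00; scale factor 7.0633.
Applying the same ×7.0633: 329.17 → 2325.00.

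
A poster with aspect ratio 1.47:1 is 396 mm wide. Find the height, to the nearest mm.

Height = 396 / 1.470 = 269.39.

269 mm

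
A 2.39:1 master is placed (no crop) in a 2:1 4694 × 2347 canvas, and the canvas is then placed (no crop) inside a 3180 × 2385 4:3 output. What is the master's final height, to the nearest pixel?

Inside the 4694×2347 canvas the master is width-limited at 4694.00 × 1964.02.
Second fit — the 2:1 canvas into 3180×2385 spans the width: 3180.00 × 1590.00 (×0.6775 from 4694×2347).
So the master's height is 1964.02 × 0.6775 ≈ 1330.54.

1331 px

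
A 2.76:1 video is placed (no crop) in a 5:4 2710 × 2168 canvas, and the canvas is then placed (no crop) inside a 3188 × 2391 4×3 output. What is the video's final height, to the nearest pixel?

Inside the 2710×2168 canvas the video is width-limited at 2710.00 × 981.88.
The 5:4 canvas is height-limited in 3188×2391, giving 2988.75 × 2391.00; scale factor 1.1029.
So the video's height is 981.88 × 1.1029 ≈ 1082.88.

1083 px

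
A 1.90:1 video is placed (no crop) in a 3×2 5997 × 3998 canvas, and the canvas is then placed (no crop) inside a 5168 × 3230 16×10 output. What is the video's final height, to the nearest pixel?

1.90:1 in 5997×3998: fills the width, so the video is 5997.00 × 3156.32.
Second fit — the 3×2 canvas into 5168×3230 spans the height: 4845.00 × 3230.00 (×0.8079 from 5997×3998).
The video scales with it: height 3156.32 × 0.8079 ≈ 2550.00.

2550 px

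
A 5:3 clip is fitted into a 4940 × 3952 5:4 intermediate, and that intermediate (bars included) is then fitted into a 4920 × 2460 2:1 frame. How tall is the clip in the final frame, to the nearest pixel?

1845 px

First fit — 5:3 into 4940×3952 spans the width: 4940.00 × 2964.00.
5:4 in 4920×2460: fills the height, so the intermediate becomes 3075.00 × 2460.00 — a scale of ×0.6225.
Applying the same ×0.6225: 2964.00 → 1845.00.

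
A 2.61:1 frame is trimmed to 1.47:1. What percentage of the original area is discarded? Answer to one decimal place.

43.7%

Going from 2.61:1 to 1.47:1 means cutting width while keeping height.
Area ratio = (1.470)/(2.610) = 56.32%; the remaining 43.68% is cropped out.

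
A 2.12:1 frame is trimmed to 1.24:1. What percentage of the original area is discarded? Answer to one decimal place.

41.5%

1.24:1 is narrower than 2.12:1, so the crop keeps the full height and trims the width.
Area ratio = (1.240)/(2.120) = 58.49%; the remaining 41.51% is cropped out.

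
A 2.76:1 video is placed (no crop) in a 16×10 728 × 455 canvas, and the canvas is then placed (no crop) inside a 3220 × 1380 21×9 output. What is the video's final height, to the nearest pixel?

First fit — 2.76:1 into 728×455 spans the width: 728.00 × 263.77.
Second fit — the 16×10 canvas into 3220×1380 spans the height: 2208.00 × 1380.00 (×3.0330 from 728×455).
The video scales with it: height 263.77 × 3.0330 ≈ 800.00.

800 px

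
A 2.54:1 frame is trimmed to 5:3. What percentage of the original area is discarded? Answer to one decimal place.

34.4%

The height stays; only width is cut (since 5:3 is narrower than 2.54:1).
(1.667)/(2.540) ≈ 0.656 of the area survives, leaving 34.38% discarded.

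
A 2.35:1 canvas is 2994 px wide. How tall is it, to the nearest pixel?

Height = 2994 / 2.350 = 1274.04.

1274 px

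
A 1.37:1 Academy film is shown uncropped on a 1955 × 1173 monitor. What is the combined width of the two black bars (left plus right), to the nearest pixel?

1.37:1 Academy (1.370) < 5:3 (1.667), so the film fills the height.
That makes the image 1607.01 px wide (1173 × 1.370).
Black = 1955 − 1607.01 = 347.99 px.

348 px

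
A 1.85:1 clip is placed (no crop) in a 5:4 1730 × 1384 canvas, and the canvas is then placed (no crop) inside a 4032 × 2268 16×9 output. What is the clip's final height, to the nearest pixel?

1532 px

Inside the 1730×1384 canvas the clip is width-limited at 1730.00 × 935.14.
The 5:4 canvas is height-limited in 4032×2268, giving 2835.00 × 2268.00; scale factor 1.6387.
The clip scales with it: height 935.14 × 1.6387 ≈ 1532.43.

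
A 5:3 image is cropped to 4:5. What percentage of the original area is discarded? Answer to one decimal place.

52.0%

Going from 5:3 to 4:5 means cutting width while keeping height.
Fraction kept = (0.800)/(1.667) ≈ 48.00%, so 52.00% is lost.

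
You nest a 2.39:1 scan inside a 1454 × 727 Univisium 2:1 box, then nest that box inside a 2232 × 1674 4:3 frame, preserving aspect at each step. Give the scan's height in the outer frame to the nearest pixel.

934 px

2.39:1 in 1454×727: fills the width, so the scan is 1454.00 × 608.37.
The Univisium 2:1 canvas is width-limited in 2232×1674, giving 2232.00 × 1116.00; scale factor 1.5351.
So the scan's height is 608.37 × 1.5351 ≈ 933.89.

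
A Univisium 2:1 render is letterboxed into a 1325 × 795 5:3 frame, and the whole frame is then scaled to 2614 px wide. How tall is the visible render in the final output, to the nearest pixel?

At 1325×795 the render is width-limited, so height = 1325 × 1/2 ≈ 662.50 px.
Resizing to 2614 px wide multiplies everything by 1.9728: 662.50 → 1307.00 px.

1307 px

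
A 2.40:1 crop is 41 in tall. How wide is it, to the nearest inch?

98 in

Width = 41 × 2.400 = 98.40.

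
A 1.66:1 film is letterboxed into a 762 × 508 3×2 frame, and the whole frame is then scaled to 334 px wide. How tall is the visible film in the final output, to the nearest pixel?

Fitted into 762×508, the film spans the width; its height is 762 / 1.660 ≈ 459.04 px.
Resizing to 334 px wide multiplies everything by 0.4383: 459.04 → 201.20 px.

201 px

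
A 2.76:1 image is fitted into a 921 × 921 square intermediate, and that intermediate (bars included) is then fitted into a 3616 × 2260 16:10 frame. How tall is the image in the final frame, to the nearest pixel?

Inside the 921×921 canvas the image is width-limited at 921.00 × 333.70.
square in 3616×2260: fills the height, so the intermediate becomes 2260.00 × 2260.00 — a scale of ×2.4539.
Applying the same ×2.4539: 333.70 → 818.84.

819 px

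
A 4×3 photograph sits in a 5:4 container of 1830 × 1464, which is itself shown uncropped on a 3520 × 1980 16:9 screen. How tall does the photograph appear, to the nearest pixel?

1856 px

First fit — 4×3 into 1830×1464 spans the width: 1830.00 × 1372.50.
5:4 in 3520×1980: fills the height, so the intermediate becomes 2475.00 × 1980.00 — a scale of ×1.3525.
Applying the same ×1.3525: 1372.50 → 1856.25.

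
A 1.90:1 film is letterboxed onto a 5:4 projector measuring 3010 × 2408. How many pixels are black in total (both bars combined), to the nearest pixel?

Since 1.900 > 1.250, the film is width-limited.
Content height = 3010 / 1.900 ≈ 1584.2105 px.
2408 − 1584.2105 = 823.7895 px of bars.
Across the 3010-px span: 823.7895 × 3010 ≈ 2479606 px.

2479606 pixels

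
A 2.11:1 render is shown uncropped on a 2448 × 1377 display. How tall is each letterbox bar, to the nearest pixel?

108 px

2.11:1 is wider than 16:9, so it spans the full width.
The render is 2448 / 2.110 ≈ 1160.19 px tall.
Black = 1377 − 1160.19 = 216.81 px, or 108.41 per bar.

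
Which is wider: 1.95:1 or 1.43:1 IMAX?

1.95:1

1.95 and 1.43; 1.95 > 1.43.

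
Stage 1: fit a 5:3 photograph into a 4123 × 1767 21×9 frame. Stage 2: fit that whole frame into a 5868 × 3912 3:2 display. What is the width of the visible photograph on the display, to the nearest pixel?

First fit — 5:3 into 4123×1767 spans the height: 2945.00 × 1767.00.
Second fit — the 21×9 canvas into 5868×3912 spans the width: 5868.00 × 2514.86 (×1.4232 from 4123×1767).
So the photograph's width is 2945.00 × 1.4232 ≈ 4191.43.

4191 px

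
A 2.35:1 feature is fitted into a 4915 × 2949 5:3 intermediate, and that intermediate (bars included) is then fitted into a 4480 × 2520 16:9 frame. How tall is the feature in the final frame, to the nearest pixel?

1787 px

First fit — 2.35:1 into 4915×2949 spans the width: 4915.00 × 2091.49.
5:3 in 4480×2520: fills the height, so the intermediate becomes 4200.00 × 2520.00 — a scale of ×0.8545.
Applying the same ×0.8545: 2091.49 → 1787.23.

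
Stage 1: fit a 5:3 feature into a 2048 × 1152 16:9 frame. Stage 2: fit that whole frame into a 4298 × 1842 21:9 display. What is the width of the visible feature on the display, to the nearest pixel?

5:3 in 2048×1152: fills the height, so the feature is 1920.00 × 1152.00.
The 16:9 canvas is height-limited in 4298×1842, giving 3274.67 × 1842.00; scale factor 1.5990.
Applying the same ×1.5990: 1920.00 → 3070.00.

3070 px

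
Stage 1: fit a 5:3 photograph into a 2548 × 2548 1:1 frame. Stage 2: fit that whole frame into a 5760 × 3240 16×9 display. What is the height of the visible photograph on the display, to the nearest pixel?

5:3 in 2548×2548: fills the width, so the photograph is 2548.00 × 1528.80.
1:1 in 5760×3240: fills the height, so the intermediate becomes 3240.00 × 3240.00 — a scale of ×1.2716.
So the photograph's height is 1528.80 × 1.2716 ≈ 1944.00.

1944 px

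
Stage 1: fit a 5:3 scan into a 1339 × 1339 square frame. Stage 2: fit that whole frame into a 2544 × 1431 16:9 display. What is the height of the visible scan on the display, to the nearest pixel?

5:3 in 1339×1339: fills the width, so the scan is 1339.00 × 803.40.
Second fit — the square canvas into 2544×1431 spans the height: 1431.00 × 1431.00 (×1.0687 from 1339×1339).
Applying the same ×1.0687: 803.40 → 858.60.

859 px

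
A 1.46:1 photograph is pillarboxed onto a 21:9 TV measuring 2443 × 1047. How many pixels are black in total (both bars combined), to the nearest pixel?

Since 1.460 < 2.333, the photograph is height-limited.
Content width = 1047 × 1.460 ≈ 1528.6200 px.
2443 − 1528.6200 = 914.3800 px of bars.
That's 914.3800 × 1047 ≈ 957356 black pixels.

957356 pixels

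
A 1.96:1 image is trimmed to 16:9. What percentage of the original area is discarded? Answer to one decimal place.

9.3%

Going from 1.96:1 to 16:9 means cutting width while keeping height.
(1.778)/(1.960) ≈ 0.907 of the area survives, leaving 9.30% discarded.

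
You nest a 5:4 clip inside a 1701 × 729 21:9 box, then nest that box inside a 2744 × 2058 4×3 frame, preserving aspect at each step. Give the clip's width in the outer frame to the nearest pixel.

1470 px

Inside the 1701×729 canvas the clip is height-limited at 911.25 × 729.00.
The 21:9 canvas is width-limited in 2744×2058, giving 2744.00 × 1176.00; scale factor 1.6132.
So the clip's width is 911.25 × 1.6132 ≈ 1470.00.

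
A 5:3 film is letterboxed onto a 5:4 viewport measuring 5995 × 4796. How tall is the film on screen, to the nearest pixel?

3597 px

5:3 is wider than 5:4, so it spans the full width.
That makes the image 3597.00 px tall (5995 × 3/5).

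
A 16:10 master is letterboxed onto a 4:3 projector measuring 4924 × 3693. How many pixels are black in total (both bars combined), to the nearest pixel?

3030722 pixels

Since 1.600 > 1.333, the master is width-limited.
The master is 4924 × 10/16 ≈ 3077.5000 px tall.
Leftover height: 3693 − 3077.5000 = 615.5000 px.
That's 615.5000 × 4924 ≈ 3030722 black pixels.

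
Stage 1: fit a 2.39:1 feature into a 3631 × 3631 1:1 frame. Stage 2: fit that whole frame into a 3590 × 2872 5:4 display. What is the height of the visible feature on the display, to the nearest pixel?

Inside the 3631×3631 canvas the feature is width-limited at 3631.00 × 1519.25.
Second fit — the 1:1 canvas into 3590×2872 spans the height: 2872.00 × 2872.00 (×0.7910 from 3631×3631).
So the feature's height is 1519.25 × 0.7910 ≈ 1201.67.

1202 px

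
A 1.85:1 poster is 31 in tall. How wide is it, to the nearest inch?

Width = 31 × 1.850 = 57.35.

57 in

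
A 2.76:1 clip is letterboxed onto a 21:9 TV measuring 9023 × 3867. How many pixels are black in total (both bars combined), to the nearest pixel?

Since 2.760 > 2.333, the clip is width-limited.
The clip is 9023 / 2.760 ≈ 3269.2029 px tall.
Leftover height: 3867 − 3269.2029 = 597.7971 px.
Across the 9023-px span: 597.7971 × 9023 ≈ 5393923 px.

5393923 pixels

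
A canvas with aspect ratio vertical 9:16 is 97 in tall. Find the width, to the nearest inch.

97 × 9/16 = 54.56.

55 in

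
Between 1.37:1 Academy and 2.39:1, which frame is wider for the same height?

2.39:1

1.37 and 2.39; 2.39 > 1.37.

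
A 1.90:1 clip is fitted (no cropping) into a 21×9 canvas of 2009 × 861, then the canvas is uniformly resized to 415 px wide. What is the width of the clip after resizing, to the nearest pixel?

338 px

In the 2009×861 frame the clip fills the height: width = 861 × 1.900 ≈ 1635.90 px.
Scaling 2009 → 415 is ×0.2066, so the width becomes 1635.90 × 0.2066 ≈ 337.93 px.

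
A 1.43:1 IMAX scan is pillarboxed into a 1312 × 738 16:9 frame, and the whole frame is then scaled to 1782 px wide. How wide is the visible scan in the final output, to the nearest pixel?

1433 px

Fitted into 1312×738, the scan spans the height; its width is 738 × 1.430 ≈ 1055.34 px.
The frame scales by 1782/1312 = 1.3582; 1055.34 × 1.3582 ≈ 1433.40 px.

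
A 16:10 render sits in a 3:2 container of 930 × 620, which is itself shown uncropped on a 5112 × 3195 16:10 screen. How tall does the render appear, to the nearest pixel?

Inside the 930×620 canvas the render is width-limited at 930.00 × 581.25.
3:2 in 5112×3195: fills the height, so the intermediate becomes 4792.50 × 3195.00 — a scale of ×5.1532.
So the render's height is 581.25 × 5.1532 ≈ 2995.31.

2995 px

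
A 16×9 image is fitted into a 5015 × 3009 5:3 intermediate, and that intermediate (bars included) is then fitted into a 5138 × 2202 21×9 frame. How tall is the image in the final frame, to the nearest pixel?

2064 px

Inside the 5015×3009 canvas the image is width-limited at 5015.00 × 2820.94.
Second fit — the 5:3 canvas into 5138×2202 spans the height: 3670.00 × 2202.00 (×0.7318 from 5015×3009).
Applying the same ×0.7318: 2820.94 → 2064.38.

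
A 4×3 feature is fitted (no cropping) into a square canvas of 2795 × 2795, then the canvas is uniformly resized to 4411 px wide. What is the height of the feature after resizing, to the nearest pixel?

Fitted into 2795×2795, the feature spans the width; its height is 2795 × 3/4 ≈ 2096.25 px.
The frame scales by 4411/2795 = 1.5782; 2096.25 × 1.5782 ≈ 3308.25 px.

3308 px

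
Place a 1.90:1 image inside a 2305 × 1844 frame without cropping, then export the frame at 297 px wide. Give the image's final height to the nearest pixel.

Fitted into 2305×1844, the image spans the width; its height is 2305 / 1.900 ≈ 1213.16 px.
Scaling 2305 → 297 is ×0.1289, so the height becomes 1213.16 × 0.1289 ≈ 156.32 px.

156 px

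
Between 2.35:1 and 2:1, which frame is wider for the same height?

2.35:1

2.35 and 2; 2.35 > 2.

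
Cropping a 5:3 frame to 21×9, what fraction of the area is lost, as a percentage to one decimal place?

21×9 is wider than 5:3, so the crop keeps the full width and trims the height.
Area ratio = (1.667)/(2.333) = 71.43%; the remaining 28.57% is cropped out.

28.6%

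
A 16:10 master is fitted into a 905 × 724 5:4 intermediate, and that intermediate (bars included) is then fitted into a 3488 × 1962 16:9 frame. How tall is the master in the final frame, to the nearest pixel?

Inside the 905×724 canvas the master is width-limited at 905.00 × 565.62.
The 5:4 canvas is height-limited in 3488×1962, giving 2452.50 × 1962.00; scale factor 2.7099.
The master scales with it: height 565.62 × 2.7099 ≈ 1532.81.

1533 px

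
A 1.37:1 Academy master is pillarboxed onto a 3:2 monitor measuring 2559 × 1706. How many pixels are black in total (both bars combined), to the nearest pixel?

1.37:1 Academy is narrower than 3:2, so it spans the full height.
The master is 1706 × 1.370 ≈ 2337.2200 px wide.
2559 − 2337.2200 = 221.7800 px of bars.
That's 221.7800 × 1706 ≈ 378357 black pixels.

378357 pixels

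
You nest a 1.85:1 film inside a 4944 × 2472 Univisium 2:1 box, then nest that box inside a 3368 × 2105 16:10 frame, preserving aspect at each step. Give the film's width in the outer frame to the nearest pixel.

3115 px

1.85:1 in 4944×2472: fills the height, so the film is 4573.20 × 2472.00.
Univisium 2:1 in 3368×2105: fills the width, so the intermediate becomes 3368.00 × 1684.00 — a scale of ×0.6812.
So the film's width is 4573.20 × 0.6812 ≈ 3115.40.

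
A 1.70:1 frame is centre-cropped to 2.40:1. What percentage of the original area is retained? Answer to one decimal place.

70.8%

2.40:1 is wider than 1.70:1, so the crop keeps the full width and trims the height.
Fraction kept = (1.700)/(2.400) ≈ 70.83%.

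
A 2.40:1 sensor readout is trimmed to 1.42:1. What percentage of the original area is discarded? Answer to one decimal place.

40.8%

The height stays; only width is cut (since 1.42:1 is narrower than 2.40:1).
Area ratio = (1.420)/(2.400) = 59.17%; the remaining 40.83% is cropped out.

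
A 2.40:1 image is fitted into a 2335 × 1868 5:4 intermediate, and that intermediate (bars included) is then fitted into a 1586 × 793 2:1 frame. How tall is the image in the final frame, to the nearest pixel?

413 px

2.40:1 in 2335×1868: fills the width, so the image is 2335.00 × 972.92.
The 5:4 canvas is height-limited in 1586×793, giving 991.25 × 793.00; scale factor 0.4245.
Applying the same ×0.4245: 972.92 → 413.02.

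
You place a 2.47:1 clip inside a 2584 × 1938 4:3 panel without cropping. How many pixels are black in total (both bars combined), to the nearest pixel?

2.47:1 (2.470) > 4:3 (1.333), so the clip fills the width.
The clip is 2584 / 2.470 ≈ 1046.1538 px tall.
1938 − 1046.1538 = 891.8462 px of bars.
That's 891.8462 × 2584 ≈ 2304530 black pixels.

2304530 pixels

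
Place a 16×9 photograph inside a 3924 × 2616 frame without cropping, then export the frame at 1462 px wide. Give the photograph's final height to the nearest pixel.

822 px

In the 3924×2616 frame the photograph fills the width: height = 3924 × 9/16 ≈ 2207.25 px.
The frame scales by 1462/3924 = 0.3726; 2207.25 × 0.3726 ≈ 822.38 px.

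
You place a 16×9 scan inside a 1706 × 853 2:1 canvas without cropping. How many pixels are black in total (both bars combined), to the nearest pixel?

161691 pixels

16×9 (1.778) < 2:1 (2.000), so the scan fills the height.
That makes the image 1516.4444 px wide (853 × 16/9).
Black = 1706 − 1516.4444 = 189.5556 px.
That's 189.5556 × 853 ≈ 161691 black pixels.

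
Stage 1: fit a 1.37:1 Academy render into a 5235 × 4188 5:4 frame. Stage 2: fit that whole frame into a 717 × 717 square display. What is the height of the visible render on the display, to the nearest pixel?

523 px

Inside the 5235×4188 canvas the render is width-limited at 5235.00 × 3821.17.
Second fit — the 5:4 canvas into 717×717 spans the width: 717.00 × 573.60 (×0.1370 from 5235×4188).
Applying the same ×0.1370: 3821.17 → 523.36.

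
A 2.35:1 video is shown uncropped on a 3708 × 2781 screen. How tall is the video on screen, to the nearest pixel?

Since 2.350 > 1.333, the video is width-limited.
The video is 3708 / 2.350 ≈ 1577.87 px tall.

1578 px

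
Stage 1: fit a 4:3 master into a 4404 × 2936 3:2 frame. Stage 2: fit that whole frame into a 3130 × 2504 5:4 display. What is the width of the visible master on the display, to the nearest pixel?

2782 px

First fit — 4:3 into 4404×2936 spans the height: 3914.67 × 2936.00.
3:2 in 3130×2504: fills the width, so the intermediate becomes 3130.00 × 2086.67 — a scale of ×0.7107.
Applying the same ×0.7107: 3914.67 → 2782.22.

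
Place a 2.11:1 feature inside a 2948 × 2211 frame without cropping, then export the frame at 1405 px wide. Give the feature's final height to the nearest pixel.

666 px

At 2948×2211 the feature is width-limited, so height = 2948 / 2.110 ≈ 1397.16 px.
Resizing to 1405 px wide multiplies everything by 0.4766: 1397.16 → 665.88 px.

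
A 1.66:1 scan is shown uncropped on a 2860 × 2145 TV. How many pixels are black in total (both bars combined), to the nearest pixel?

1207230 pixels

1.66:1 is wider than 4×3, so it spans the full width.
Content height = 2860 / 1.660 ≈ 1722.8916 px.
Black = 2145 − 1722.8916 = 422.1084 px.
Bar area = 422.1084 × 2860 ≈ 1207230 px.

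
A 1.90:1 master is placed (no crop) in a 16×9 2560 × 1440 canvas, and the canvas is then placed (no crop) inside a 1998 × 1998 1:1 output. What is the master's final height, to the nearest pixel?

1052 px

1.90:1 in 2560×1440: fills the width, so the master is 2560.00 × 1347.37.
Second fit — the 16×9 canvas into 1998×1998 spans the width: 1998.00 × 1123.88 (×0.7805 from 2560×1440).
Applying the same ×0.7805: 1347.37 → 1051.58.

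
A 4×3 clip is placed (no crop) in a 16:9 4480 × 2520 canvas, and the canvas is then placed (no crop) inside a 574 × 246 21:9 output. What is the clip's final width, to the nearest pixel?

4×3 in 4480×2520: fills the height, so the clip is 3360.00 × 2520.00.
Second fit — the 16:9 canvas into 574×246 spans the height: 437.33 × 246.00 (×0.0976 from 4480×2520).
The clip scales with it: width 3360.00 × 0.0976 ≈ 328.00.

328 px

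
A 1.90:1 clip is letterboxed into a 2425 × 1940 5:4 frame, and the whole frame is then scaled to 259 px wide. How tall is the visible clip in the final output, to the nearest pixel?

136 px

At 2425×1940 the clip is width-limited, so height = 2425 / 1.900 ≈ 1276.32 px.
The frame scales by 259/2425 = 0.1068; 1276.32 × 0.1068 ≈ 136.32 px.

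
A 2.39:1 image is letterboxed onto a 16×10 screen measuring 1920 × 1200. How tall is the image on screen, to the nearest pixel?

2.39:1 is wider than 16×10, so it spans the full width.
The image is 1920 / 2.390 ≈ 803.35 px tall.

803 px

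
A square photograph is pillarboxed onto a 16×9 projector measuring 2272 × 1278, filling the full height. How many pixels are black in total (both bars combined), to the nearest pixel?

1270332 pixels

Content width = 1278 × 1/1 ≈ 1278.0000 px.
Black = 2272 − 1278.0000 = 994.0000 px.
Bar area = 994.0000 × 1278 ≈ 1270332 px.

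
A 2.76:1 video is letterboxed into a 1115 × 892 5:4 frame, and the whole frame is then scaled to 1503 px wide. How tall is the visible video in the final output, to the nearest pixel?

At 1115×892 the video is width-limited, so height = 1115 / 2.760 ≈ 403.99 px.
Scaling 1115 → 1503 is ×1.3480, so the height becomes 403.99 × 1.3480 ≈ 544.57 px.

545 px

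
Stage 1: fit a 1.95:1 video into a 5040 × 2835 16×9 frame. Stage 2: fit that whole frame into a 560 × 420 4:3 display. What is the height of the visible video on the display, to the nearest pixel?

287 px

Inside the 5040×2835 canvas the video is width-limited at 5040.00 × 2584.62.
Second fit — the 16×9 canvas into 560×420 spans the width: 560.00 × 315.00 (×0.1111 from 5040×2835).
The video scales with it: height 2584.62 × 0.1111 ≈ 287.18.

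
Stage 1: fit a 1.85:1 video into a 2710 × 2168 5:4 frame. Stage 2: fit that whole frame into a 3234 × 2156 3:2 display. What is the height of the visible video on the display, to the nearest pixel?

1.85:1 in 2710×2168: fills the width, so the video is 2710.00 × 1464.86.
Second fit — the 5:4 canvas into 3234×2156 spans the height: 2695.00 × 2156.00 (×0.9945 from 2710×2168).
Applying the same ×0.9945: 1464.86 → 1456.76.

1457 px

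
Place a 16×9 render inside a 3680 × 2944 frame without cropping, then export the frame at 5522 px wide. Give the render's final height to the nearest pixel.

3106 px

In the 3680×2944 frame the render fills the width: height = 3680 × 9/16 ≈ 2070.00 px.
Scaling 3680 → 5522 is ×1.5005, so the height becomes 2070.00 × 1.5005 ≈ 3106.12 px.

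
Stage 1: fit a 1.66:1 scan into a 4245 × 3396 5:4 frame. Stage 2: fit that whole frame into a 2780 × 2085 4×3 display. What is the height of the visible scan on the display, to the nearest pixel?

1570 px

Inside the 4245×3396 canvas the scan is width-limited at 4245.00 × 2557.23.
Second fit — the 5:4 canvas into 2780×2085 spans the height: 2606.25 × 2085.00 (×0.6140 from 4245×3396).
Applying the same ×0.6140: 2557.23 → 1570.03.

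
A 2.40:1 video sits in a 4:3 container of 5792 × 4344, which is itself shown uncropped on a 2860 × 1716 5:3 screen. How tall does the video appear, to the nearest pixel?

953 px

Inside the 5792×4344 canvas the video is width-limited at 5792.00 × 2413.33.
Second fit — the 4:3 canvas into 2860×1716 spans the height: 2288.00 × 1716.00 (×0.3950 from 5792×4344).
The video scales with it: height 2413.33 × 0.3950 ≈ 953.33.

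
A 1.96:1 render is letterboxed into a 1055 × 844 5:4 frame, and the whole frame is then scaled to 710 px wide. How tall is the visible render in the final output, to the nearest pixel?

At 1055×844 the render is width-limited, so height = 1055 / 1.960 ≈ 538.27 px.
Scaling 1055 → 710 is ×0.6730, so the height becomes 538.27 × 0.6730 ≈ 362.24 px.

362 px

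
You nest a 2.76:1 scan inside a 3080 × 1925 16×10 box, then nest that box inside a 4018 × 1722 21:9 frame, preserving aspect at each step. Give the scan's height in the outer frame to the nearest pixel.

998 px

2.76:1 in 3080×1925: fills the width, so the scan is 3080.00 × 1115.94.
The 16×10 canvas is height-limited in 4018×1722, giving 2755.20 × 1722.00; scale factor 0.8945.
So the scan's height is 1115.94 × 0.8945 ≈ 998.26.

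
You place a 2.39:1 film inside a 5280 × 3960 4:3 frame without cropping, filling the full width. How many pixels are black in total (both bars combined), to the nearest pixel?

The film is 5280 / 2.390 ≈ 2209.2050 px tall.
3960 − 2209.2050 = 1750.7950 px of bars.
Bar area = 1750.7950 × 5280 ≈ 9244197 px.

9244197 pixels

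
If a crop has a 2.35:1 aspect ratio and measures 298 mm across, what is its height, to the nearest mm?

At 2.35:1, 298 / 2.350 ≈ 126.81.

127 mm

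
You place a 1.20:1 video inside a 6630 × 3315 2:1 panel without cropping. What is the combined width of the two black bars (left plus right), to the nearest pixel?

Since 1.200 < 2.000, the video is height-limited.
The video is 3315 × 1.200 ≈ 3978.00 px wide.
6630 − 3978.00 = 2652.00 px of bars.

2652 px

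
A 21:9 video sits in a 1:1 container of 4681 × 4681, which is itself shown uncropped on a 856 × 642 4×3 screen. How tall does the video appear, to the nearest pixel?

275 px

First fit — 21:9 into 4681×4681 spans the width: 4681.00 × 2006.14.
The 1:1 canvas is height-limited in 856×642, giving 642.00 × 642.00; scale factor 0.1372.
Applying the same ×0.1372: 2006.14 → 275.14.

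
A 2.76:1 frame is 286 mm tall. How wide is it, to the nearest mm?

Width = 286 × 2.760 = 789.36.

789 mm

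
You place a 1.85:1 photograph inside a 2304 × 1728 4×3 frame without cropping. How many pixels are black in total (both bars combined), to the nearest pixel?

Since 1.850 > 1.333, the photograph is width-limited.
That makes the image 1245.4054 px tall (2304 / 1.850).
Leftover height: 1728 − 1245.4054 = 482.5946 px.
That's 482.5946 × 2304 ≈ 1111898 black pixels.

1111898 pixels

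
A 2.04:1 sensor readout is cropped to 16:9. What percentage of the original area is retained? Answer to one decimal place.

Going from 2.04:1 to 16:9 means cutting width while keeping height.
(1.778)/(2.040) ≈ 0.871 of the area survives.

87.1%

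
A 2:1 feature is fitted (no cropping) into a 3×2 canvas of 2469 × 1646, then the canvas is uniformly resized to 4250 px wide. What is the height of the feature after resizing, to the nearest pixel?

2125 px

Fitted into 2469×1646, the feature spans the width; its height is 2469 × 1/2 ≈ 1234.50 px.
Resizing to 4250 px wide multiplies everything by 1.7213: 1234.50 → 2125.00 px.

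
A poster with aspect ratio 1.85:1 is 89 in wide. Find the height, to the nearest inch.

48 in

At 1.85:1, 89 / 1.850 ≈ 48.11.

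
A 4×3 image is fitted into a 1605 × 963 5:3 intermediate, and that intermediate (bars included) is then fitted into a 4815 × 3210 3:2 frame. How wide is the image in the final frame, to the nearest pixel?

First fit — 4×3 into 1605×963 spans the height: 1284.00 × 963.00.
The 5:3 canvas is width-limited in 4815×3210, giving 4815.00 × 2889.00; scale factor 3.0000.
The image scales with it: width 1284.00 × 3.0000 ≈ 3852.00.

3852 px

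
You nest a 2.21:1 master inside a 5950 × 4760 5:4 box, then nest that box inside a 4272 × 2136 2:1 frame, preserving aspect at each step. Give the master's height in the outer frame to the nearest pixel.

First fit — 2.21:1 into 5950×4760 spans the width: 5950.00 × 2692.31.
5:4 in 4272×2136: fills the height, so the intermediate becomes 2670.00 × 2136.00 — a scale of ×0.4487.
The master scales with it: height 2692.31 × 0.4487 ≈ 1208.14.

1208 px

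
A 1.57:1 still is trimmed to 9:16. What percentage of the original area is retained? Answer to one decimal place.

9:16 is narrower than 1.57:1, so the crop keeps the full height and trims the width.
(0.562)/(1.570) ≈ 0.358 of the area survives.

35.8%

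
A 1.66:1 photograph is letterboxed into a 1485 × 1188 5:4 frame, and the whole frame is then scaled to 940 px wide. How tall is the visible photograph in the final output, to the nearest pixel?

566 px

At 1485×1188 the photograph is width-limited, so height = 1485 / 1.660 ≈ 894.58 px.
Scaling 1485 → 940 is ×0.6330, so the height becomes 894.58 × 0.6330 ≈ 566.27 px.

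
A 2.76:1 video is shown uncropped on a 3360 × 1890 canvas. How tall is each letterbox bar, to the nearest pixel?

336 px

2.76:1 (2.760) > 16×9 (1.778), so the video fills the width.
That makes the image 1217.39 px tall (3360 / 2.760).
Black = 1890 − 1217.39 = 672.61 px, or 336.30 per bar.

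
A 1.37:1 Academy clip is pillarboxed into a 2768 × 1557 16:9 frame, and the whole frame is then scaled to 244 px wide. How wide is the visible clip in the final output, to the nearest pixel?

188 px

Fitted into 2768×1557, the clip spans the height; its width is 1557 × 1.370 ≈ 2133.09 px.
Scaling 2768 → 244 is ×0.0882, so the width becomes 2133.09 × 0.0882 ≈ 188.03 px.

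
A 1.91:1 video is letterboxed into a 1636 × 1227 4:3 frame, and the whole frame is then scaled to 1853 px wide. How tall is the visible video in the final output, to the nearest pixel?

970 px

Fitted into 1636×1227, the video spans the width; its height is 1636 / 1.910 ≈ 856.54 px.
Resizing to 1853 px wide multiplies everything by 1.1326: 856.54 → 970.16 px.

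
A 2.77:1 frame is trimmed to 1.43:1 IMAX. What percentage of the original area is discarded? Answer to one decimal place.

48.4%

The height stays; only width is cut (since 1.43:1 IMAX is narrower than 2.77:1).
(1.430)/(2.770) ≈ 0.516 of the area survives, leaving 48.38% discarded.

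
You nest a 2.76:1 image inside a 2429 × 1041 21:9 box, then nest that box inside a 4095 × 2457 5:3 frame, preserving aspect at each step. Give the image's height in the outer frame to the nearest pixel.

1484 px

2.76:1 in 2429×1041: fills the width, so the image is 2429.00 × 880.07.
The 21:9 canvas is width-limited in 4095×2457, giving 4095.00 × 1755.00; scale factor 1.6859.
So the image's height is 880.07 × 1.6859 ≈ 1483.70.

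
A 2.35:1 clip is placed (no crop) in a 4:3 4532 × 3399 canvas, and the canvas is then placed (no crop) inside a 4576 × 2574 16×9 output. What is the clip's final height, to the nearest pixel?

First fit — 2.35:1 into 4532×3399 spans the width: 4532.00 × 1928.51.
4:3 in 4576×2574: fills the height, so the intermediate becomes 3432.00 × 2574.00 — a scale of ×0.7573.
Applying the same ×0.7573: 1928.51 → 1460.43.

1460 px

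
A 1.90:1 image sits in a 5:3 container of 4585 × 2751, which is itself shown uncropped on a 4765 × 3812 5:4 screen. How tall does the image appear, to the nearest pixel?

1.90:1 in 4585×2751: fills the width, so the image is 4585.00 × 2413.16.
5:3 in 4765×3812: fills the width, so the intermediate becomes 4765.00 × 2859.00 — a scale of ×1.0393.
Applying the same ×1.0393: 2413.16 → 2507.89.

2508 px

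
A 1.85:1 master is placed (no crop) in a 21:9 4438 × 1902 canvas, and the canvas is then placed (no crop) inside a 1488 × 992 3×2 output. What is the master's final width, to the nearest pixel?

1180 px

1.85:1 in 4438×1902: fills the height, so the master is 3518.70 × 1902.00.
21:9 in 1488×992: fills the width, so the intermediate becomes 1488.00 × 637.71 — a scale of ×0.3353.
The master scales with it: width 3518.70 × 0.3353 ≈ 1179.77.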